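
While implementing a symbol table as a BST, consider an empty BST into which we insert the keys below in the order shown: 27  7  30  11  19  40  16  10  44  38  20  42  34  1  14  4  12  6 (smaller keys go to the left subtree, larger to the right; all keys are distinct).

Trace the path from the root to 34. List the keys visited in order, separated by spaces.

Insert 27: tree is empty, so 27 becomes the root.
Insert 7: 7 < 27 → go left. Place as left child of 27.
Insert 30: 30 > 27 → go right. Place as right child of 27.
Insert 11: 11 < 27 → go left; 11 > 7 → go right. Place as right child of 7.
Insert 19: 19 < 27 → go left; 19 > 7 → go right; 19 > 11 → go right. Place as right child of 11.
Insert 40: 40 > 27 → go right; 40 > 30 → go right. Place as right child of 30.
Insert 16: 16 < 27 → go left; 16 > 7 → go right; 16 > 11 → go right; 16 < 19 → go left. Place as left child of 19.
Insert 10: 10 < 27 → go left; 10 > 7 → go right; 10 < 11 → go left. Place as left child of 11.
Insert 44: 44 > 27 → go right; 44 > 30 → go right; 44 > 40 → go right. Place as right child of 40.
Insert 38: 38 > 27 → go right; 38 > 30 → go right; 38 < 40 → go left. Place as left child of 40.
Insert 20: 20 < 27 → go left; 20 > 7 → go right; 20 > 11 → go right; 20 > 19 → go right. Place as right child of 19.
Insert 42: 42 > 27 → go right; 42 > 30 → go right; 42 > 40 → go right; 42 < 44 → go left. Place as left child of 44.
Insert 34: 34 > 27 → go right; 34 > 30 → go right; 34 < 40 → go left; 34 < 38 → go left. Place as left child of 38.
Insert 1: 1 < 27 → go left; 1 < 7 → go left. Place as left child of 7.
Insert 14: 14 < 27 → go left; 14 > 7 → go right; 14 > 11 → go right; 14 < 19 → go left; 14 < 16 → go left. Place as left child of 16.
Insert 4: 4 < 27 → go left; 4 < 7 → go left; 4 > 1 → go right. Place as right child of 1.
Insert 12: 12 < 27 → go left; 12 > 7 → go right; 12 > 11 → go right; 12 < 19 → go left; 12 < 16 → go left; 12 < 14 → go left. Place as left child of 14.
Insert 6: 6 < 27 → go left; 6 < 7 → go left; 6 > 1 → go right; 6 > 4 → go right. Place as right child of 4.

27 30 40 38 34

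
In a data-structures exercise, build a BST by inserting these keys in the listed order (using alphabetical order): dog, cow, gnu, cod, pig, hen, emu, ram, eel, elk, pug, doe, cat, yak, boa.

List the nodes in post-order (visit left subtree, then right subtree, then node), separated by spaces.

dog: root
cow: left child of dog (depth 1)
gnu: right child of dog (depth 1)
cod: left child of cow (depth 2)
pig: right child of gnu (depth 2)
hen: left child of pig (depth 3)
emu: left child of gnu (depth 2)
ram: right child of pig (depth 3)
eel: left child of emu (depth 3)
elk: right child of eel (depth 4)
pug: left child of ram (depth 4)
doe: right child of cow (depth 2)
cat: left child of cod (depth 3)
yak: right child of ram (depth 4)
boa: left child of cat (depth 4)

boa cat cod doe cow elk eel emu hen pug yak ram pig gnu dog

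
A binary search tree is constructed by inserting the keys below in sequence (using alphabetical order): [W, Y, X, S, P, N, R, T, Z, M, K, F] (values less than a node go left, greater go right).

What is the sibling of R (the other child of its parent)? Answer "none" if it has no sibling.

W: root
Y: right child of W (depth 1)
X: left child of Y (depth 2)
S: left child of W (depth 1)
P: left child of S (depth 2)
N: left child of P (depth 3)
R: right child of P (depth 3)
T: right child of S (depth 2)
Z: right child of Y (depth 2)
M: left child of N (depth 4)
K: left child of M (depth 5)
F: left child of K (depth 6)

R's parent is P; the other child of P is N.

N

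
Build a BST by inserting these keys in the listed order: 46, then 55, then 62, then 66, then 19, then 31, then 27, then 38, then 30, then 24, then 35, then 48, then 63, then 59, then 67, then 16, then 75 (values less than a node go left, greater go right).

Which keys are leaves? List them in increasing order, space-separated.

16 24 30 35 48 59 63 75

46: root
55: right child of 46 (depth 1)
62: right child of 55 (depth 2)
66: right child of 62 (depth 3)
19: left child of 46 (depth 1)
31: right child of 19 (depth 2)
27: left child of 31 (depth 3)
38: right child of 31 (depth 3)
30: right child of 27 (depth 4)
24: left child of 27 (depth 4)
35: left child of 38 (depth 4)
48: left child of 55 (depth 2)
63: left child of 66 (depth 4)
59: left child of 62 (depth 3)
67: right child of 66 (depth 4)
16: left child of 19 (depth 2)
75: right child of 67 (depth 5)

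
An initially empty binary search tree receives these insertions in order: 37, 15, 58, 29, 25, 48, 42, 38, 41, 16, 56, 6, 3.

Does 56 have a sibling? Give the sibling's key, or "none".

42

37: root
15: left child of 37 (depth 1)
58: right child of 37 (depth 1)
29: right child of 15 (depth 2)
25: left child of 29 (depth 3)
48: left child of 58 (depth 2)
42: left child of 48 (depth 3)
38: left child of 42 (depth 4)
41: right child of 38 (depth 5)
16: left child of 25 (depth 4)
56: right child of 48 (depth 3)
6: left child of 15 (depth 2)
3: left child of 6 (depth 3)

56's parent is 48; the other child of 48 is 42.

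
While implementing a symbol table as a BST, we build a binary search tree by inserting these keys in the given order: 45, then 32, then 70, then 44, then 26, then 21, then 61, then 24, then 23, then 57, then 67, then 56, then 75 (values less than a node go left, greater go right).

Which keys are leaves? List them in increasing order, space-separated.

45: root
32: left child of 45 (depth 1)
70: right child of 45 (depth 1)
44: right child of 32 (depth 2)
26: left child of 32 (depth 2)
21: left child of 26 (depth 3)
61: left child of 70 (depth 2)
24: right child of 21 (depth 4)
23: left child of 24 (depth 5)
57: left child of 61 (depth 3)
67: right child of 61 (depth 3)
56: left child of 57 (depth 4)
75: right child of 70 (depth 2)

23 44 56 67 75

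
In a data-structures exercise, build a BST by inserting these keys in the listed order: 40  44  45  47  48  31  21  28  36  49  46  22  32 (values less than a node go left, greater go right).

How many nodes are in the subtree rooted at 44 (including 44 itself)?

40: root
44: right child of 40 (depth 1)
45: right child of 44 (depth 2)
47: right child of 45 (depth 3)
48: right child of 47 (depth 4)
31: left child of 40 (depth 1)
21: left child of 31 (depth 2)
28: right child of 21 (depth 3)
36: right child of 31 (depth 2)
49: right child of 48 (depth 5)
46: left child of 47 (depth 4)
22: left child of 28 (depth 4)
32: left child of 36 (depth 3)

Subtree rooted at 44 contains: 44, 45, 47, 46, 48, 49 — 6 nodes.

6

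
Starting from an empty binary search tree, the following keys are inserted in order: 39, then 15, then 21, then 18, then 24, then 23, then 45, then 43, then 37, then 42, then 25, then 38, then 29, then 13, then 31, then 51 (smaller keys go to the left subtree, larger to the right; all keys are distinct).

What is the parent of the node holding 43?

Insert 39: tree is empty, so 39 becomes the root.
Insert 15: 15 < 39 → go left. Place as left child of 39.
Insert 21: 21 < 39 → go left; 21 > 15 → go right. Place as right child of 15.
Insert 18: 18 < 39 → go left; 18 > 15 → go right; 18 < 21 → go left. Place as left child of 21.
Insert 24: 24 < 39 → go left; 24 > 15 → go right; 24 > 21 → go right. Place as right child of 21.
Insert 23: 23 < 39 → go left; 23 > 15 → go right; 23 > 21 → go right; 23 < 24 → go left. Place as left child of 24.
Insert 45: 45 > 39 → go right. Place as right child of 39.
Insert 43: 43 > 39 → go right; 43 < 45 → go left. Place as left child of 45.
Insert 37: 37 < 39 → go left; 37 > 15 → go right; 37 > 21 → go right; 37 > 24 → go right. Place as right child of 24.
Insert 42: 42 > 39 → go right; 42 < 45 → go left; 42 < 43 → go left. Place as left child of 43.
Insert 25: 25 < 39 → go left; 25 > 15 → go right; 25 > 21 → go right; 25 > 24 → go right; 25 < 37 → go left. Place as left child of 37.
Insert 38: 38 < 39 → go left; 38 > 15 → go right; 38 > 21 → go right; 38 > 24 → go right; 38 > 37 → go right. Place as right child of 37.
Insert 29: 29 < 39 → go left; 29 > 15 → go right; 29 > 21 → go right; 29 > 24 → go right; 29 < 37 → go left; 29 > 25 → go right. Place as right child of 25.
Insert 13: 13 < 39 → go left; 13 < 15 → go left. Place as left child of 15.
Insert 31: 31 < 39 → go left; 31 > 15 → go right; 31 > 21 → go right; 31 > 24 → go right; 31 < 37 → go left; 31 > 25 → go right; 31 > 29 → go right. Place as right child of 29.
Insert 51: 51 > 39 → go right; 51 > 45 → go right. Place as right child of 45.

45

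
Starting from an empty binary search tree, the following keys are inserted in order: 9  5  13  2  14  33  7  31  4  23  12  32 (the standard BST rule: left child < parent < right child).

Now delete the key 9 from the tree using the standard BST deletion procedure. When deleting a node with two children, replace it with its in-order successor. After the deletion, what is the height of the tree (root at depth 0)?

Insert 9: tree is empty, so 9 becomes the root.
Insert 5: 5 < 9 → go left. Place as left child of 9.
Insert 13: 13 > 9 → go right. Place as right child of 9.
Insert 2: 2 < 9 → go left; 2 < 5 → go left. Place as left child of 5.
Insert 14: 14 > 9 → go right; 14 > 13 → go right. Place as right child of 13.
Insert 33: 33 > 9 → go right; 33 > 13 → go right; 33 > 14 → go right. Place as right child of 14.
Insert 7: 7 < 9 → go left; 7 > 5 → go right. Place as right child of 5.
Insert 31: 31 > 9 → go right; 31 > 13 → go right; 31 > 14 → go right; 31 < 33 → go left. Place as left child of 33.
Insert 4: 4 < 9 → go left; 4 < 5 → go left; 4 > 2 → go right. Place as right child of 2.
Insert 23: 23 > 9 → go right; 23 > 13 → go right; 23 > 14 → go right; 23 < 33 → go left; 23 < 31 → go left. Place as left child of 31.
Insert 12: 12 > 9 → go right; 12 < 13 → go left. Place as left child of 13.
Insert 32: 32 > 9 → go right; 32 > 13 → go right; 32 > 14 → go right; 32 < 33 → go left; 32 > 31 → go right. Place as right child of 31.

Delete 9 (two children — replace with in-order successor).
After deletion, deepest node is 23 at depth 5.

5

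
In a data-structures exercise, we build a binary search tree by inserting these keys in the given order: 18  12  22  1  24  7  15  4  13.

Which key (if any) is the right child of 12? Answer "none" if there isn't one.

15

Insert 18: tree is empty, so 18 becomes the root.
Insert 12: 12 < 18 → go left. Place as left child of 18.
Insert 22: 22 > 18 → go right. Place as right child of 18.
Insert 1: 1 < 18 → go left; 1 < 12 → go left. Place as left child of 12.
Insert 24: 24 > 18 → go right; 24 > 22 → go right. Place as right child of 22.
Insert 7: 7 < 18 → go left; 7 < 12 → go left; 7 > 1 → go right. Place as right child of 1.
Insert 15: 15 < 18 → go left; 15 > 12 → go right. Place as right child of 12.
Insert 4: 4 < 18 → go left; 4 < 12 → go left; 4 > 1 → go right; 4 < 7 → go left. Place as left child of 7.
Insert 13: 13 < 18 → go left; 13 > 12 → go right; 13 < 15 → go left. Place as left child of 15.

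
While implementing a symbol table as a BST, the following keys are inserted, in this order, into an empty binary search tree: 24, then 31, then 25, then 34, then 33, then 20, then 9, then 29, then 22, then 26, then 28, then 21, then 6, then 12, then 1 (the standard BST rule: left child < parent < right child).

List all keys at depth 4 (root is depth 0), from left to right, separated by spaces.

24: root
31: right child of 24 (depth 1)
25: left child of 31 (depth 2)
34: right child of 31 (depth 2)
33: left child of 34 (depth 3)
20: left child of 24 (depth 1)
9: left child of 20 (depth 2)
29: right child of 25 (depth 3)
22: right child of 20 (depth 2)
26: left child of 29 (depth 4)
28: right child of 26 (depth 5)
21: left child of 22 (depth 3)
6: left child of 9 (depth 3)
12: right child of 9 (depth 3)
1: left child of 6 (depth 4)

1 26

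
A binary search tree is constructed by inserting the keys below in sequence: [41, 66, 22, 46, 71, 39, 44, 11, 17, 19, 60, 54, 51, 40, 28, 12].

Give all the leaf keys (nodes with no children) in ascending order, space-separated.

12 19 28 40 44 51 71

41: root
66: right child of 41 (depth 1)
22: left child of 41 (depth 1)
46: left child of 66 (depth 2)
71: right child of 66 (depth 2)
39: right child of 22 (depth 2)
44: left child of 46 (depth 3)
11: left child of 22 (depth 2)
17: right child of 11 (depth 3)
19: right child of 17 (depth 4)
60: right child of 46 (depth 3)
54: left child of 60 (depth 4)
51: left child of 54 (depth 5)
40: right child of 39 (depth 3)
28: left child of 39 (depth 3)
12: left child of 17 (depth 4)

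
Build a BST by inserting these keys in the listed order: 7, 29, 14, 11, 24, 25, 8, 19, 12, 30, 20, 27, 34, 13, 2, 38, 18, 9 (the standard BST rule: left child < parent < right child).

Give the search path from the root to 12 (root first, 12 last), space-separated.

7 29 14 11 12

Insert 7: tree is empty, so 7 becomes the root.
Insert 29: 29 > 7 → go right. Place as right child of 7.
Insert 14: 14 > 7 → go right; 14 < 29 → go left. Place as left child of 29.
Insert 11: 11 > 7 → go right; 11 < 29 → go left; 11 < 14 → go left. Place as left child of 14.
Insert 24: 24 > 7 → go right; 24 < 29 → go left; 24 > 14 → go right. Place as right child of 14.
Insert 25: 25 > 7 → go right; 25 < 29 → go left; 25 > 14 → go right; 25 > 24 → go right. Place as right child of 24.
Insert 8: 8 > 7 → go right; 8 < 29 → go left; 8 < 14 → go left; 8 < 11 → go left. Place as left child of 11.
Insert 19: 19 > 7 → go right; 19 < 29 → go left; 19 > 14 → go right; 19 < 24 → go left. Place as left child of 24.
Insert 12: 12 > 7 → go right; 12 < 29 → go left; 12 < 14 → go left; 12 > 11 → go right. Place as right child of 11.
Insert 30: 30 > 7 → go right; 30 > 29 → go right. Place as right child of 29.
Insert 20: 20 > 7 → go right; 20 < 29 → go left; 20 > 14 → go right; 20 < 24 → go left; 20 > 19 → go right. Place as right child of 19.
Insert 27: 27 > 7 → go right; 27 < 29 → go left; 27 > 14 → go right; 27 > 24 → go right; 27 > 25 → go right. Place as right child of 25.
Insert 34: 34 > 7 → go right; 34 > 29 → go right; 34 > 30 → go right. Place as right child of 30.
Insert 13: 13 > 7 → go right; 13 < 29 → go left; 13 < 14 → go left; 13 > 11 → go right; 13 > 12 → go right. Place as right child of 12.
Insert 2: 2 < 7 → go left. Place as left child of 7.
Insert 38: 38 > 7 → go right; 38 > 29 → go right; 38 > 30 → go right; 38 > 34 → go right. Place as right child of 34.
Insert 18: 18 > 7 → go right; 18 < 29 → go left; 18 > 14 → go right; 18 < 24 → go left; 18 < 19 → go left. Place as left child of 19.
Insert 9: 9 > 7 → go right; 9 < 29 → go left; 9 < 14 → go left; 9 < 11 → go left; 9 > 8 → go right. Place as right child of 8.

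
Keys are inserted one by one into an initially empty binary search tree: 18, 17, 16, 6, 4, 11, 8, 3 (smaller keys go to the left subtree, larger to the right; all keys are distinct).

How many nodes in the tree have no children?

2

18: root
17: left child of 18 (depth 1)
16: left child of 17 (depth 2)
6: left child of 16 (depth 3)
4: left child of 6 (depth 4)
11: right child of 6 (depth 4)
8: left child of 11 (depth 5)
3: left child of 4 (depth 5)

Leaves: 3, 8 — 2 in total.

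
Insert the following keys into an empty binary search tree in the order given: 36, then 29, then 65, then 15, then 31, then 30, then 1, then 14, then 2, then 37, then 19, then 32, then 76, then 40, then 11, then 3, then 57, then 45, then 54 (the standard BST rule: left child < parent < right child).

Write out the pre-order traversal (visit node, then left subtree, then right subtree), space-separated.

36 29 15 1 14 2 11 3 19 31 30 32 65 37 40 57 45 54 76

Insert 36: tree is empty, so 36 becomes the root.
Insert 29: 29 < 36 → go left. Place as left child of 36.
Insert 65: 65 > 36 → go right. Place as right child of 36.
Insert 15: 15 < 36 → go left; 15 < 29 → go left. Place as left child of 29.
Insert 31: 31 < 36 → go left; 31 > 29 → go right. Place as right child of 29.
Insert 30: 30 < 36 → go left; 30 > 29 → go right; 30 < 31 → go left. Place as left child of 31.
Insert 1: 1 < 36 → go left; 1 < 29 → go left; 1 < 15 → go left. Place as left child of 15.
Insert 14: 14 < 36 → go left; 14 < 29 → go left; 14 < 15 → go left; 14 > 1 → go right. Place as right child of 1.
Insert 2: 2 < 36 → go left; 2 < 29 → go left; 2 < 15 → go left; 2 > 1 → go right; 2 < 14 → go left. Place as left child of 14.
Insert 37: 37 > 36 → go right; 37 < 65 → go left. Place as left child of 65.
Insert 19: 19 < 36 → go left; 19 < 29 → go left; 19 > 15 → go right. Place as right child of 15.
Insert 32: 32 < 36 → go left; 32 > 29 → go right; 32 > 31 → go right. Place as right child of 31.
Insert 76: 76 > 36 → go right; 76 > 65 → go right. Place as right child of 65.
Insert 40: 40 > 36 → go right; 40 < 65 → go left; 40 > 37 → go right. Place as right child of 37.
Insert 11: 11 < 36 → go left; 11 < 29 → go left; 11 < 15 → go left; 11 > 1 → go right; 11 < 14 → go left; 11 > 2 → go right. Place as right child of 2.
Insert 3: 3 < 36 → go left; 3 < 29 → go left; 3 < 15 → go left; 3 > 1 → go right; 3 < 14 → go left; 3 > 2 → go right; 3 < 11 → go left. Place as left child of 11.
Insert 57: 57 > 36 → go right; 57 < 65 → go left; 57 > 37 → go right; 57 > 40 → go right. Place as right child of 40.
Insert 45: 45 > 36 → go right; 45 < 65 → go left; 45 > 37 → go right; 45 > 40 → go right; 45 < 57 → go left. Place as left child of 57.
Insert 54: 54 > 36 → go right; 54 < 65 → go left; 54 > 37 → go right; 54 > 40 → go right; 54 < 57 → go left; 54 > 45 → go right. Place as right child of 45.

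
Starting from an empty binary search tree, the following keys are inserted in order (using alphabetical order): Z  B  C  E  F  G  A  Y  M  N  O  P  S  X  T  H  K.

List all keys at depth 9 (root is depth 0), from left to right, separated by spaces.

Z: root
B: left child of Z (depth 1)
C: right child of B (depth 2)
E: right child of C (depth 3)
F: right child of E (depth 4)
G: right child of F (depth 5)
A: left child of B (depth 2)
Y: right child of G (depth 6)
M: left child of Y (depth 7)
N: right child of M (depth 8)
O: right child of N (depth 9)
P: right child of O (depth 10)
S: right child of P (depth 11)
X: right child of S (depth 12)
T: left child of X (depth 13)
H: left child of M (depth 8)
K: right child of H (depth 9)

K O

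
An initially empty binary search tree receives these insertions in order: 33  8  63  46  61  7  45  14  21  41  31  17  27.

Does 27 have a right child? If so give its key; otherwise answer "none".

33: root
8: left child of 33 (depth 1)
63: right child of 33 (depth 1)
46: left child of 63 (depth 2)
61: right child of 46 (depth 3)
7: left child of 8 (depth 2)
45: left child of 46 (depth 3)
14: right child of 8 (depth 2)
21: right child of 14 (depth 3)
41: left child of 45 (depth 4)
31: right child of 21 (depth 4)
17: left child of 21 (depth 4)
27: left child of 31 (depth 5)

none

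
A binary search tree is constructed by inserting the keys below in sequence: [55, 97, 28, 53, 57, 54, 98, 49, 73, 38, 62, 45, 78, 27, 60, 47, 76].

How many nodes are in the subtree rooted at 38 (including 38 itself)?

Resulting structure (node: left, right):
  55: L=28, R=97
  97: L=57, R=98
  28: L=27, R=53
  53: L=49, R=54
  57: L=–, R=73
  54: L=–, R=–
  98: L=–, R=–
  49: L=38, R=–
  73: L=62, R=78
  38: L=–, R=45
  62: L=60, R=–
  45: L=–, R=47
  78: L=76, R=–
  27: L=–, R=–
  60: L=–, R=–
  47: L=–, R=–
  76: L=–, R=–

Subtree rooted at 38 contains: 38, 45, 47 — 3 nodes.

3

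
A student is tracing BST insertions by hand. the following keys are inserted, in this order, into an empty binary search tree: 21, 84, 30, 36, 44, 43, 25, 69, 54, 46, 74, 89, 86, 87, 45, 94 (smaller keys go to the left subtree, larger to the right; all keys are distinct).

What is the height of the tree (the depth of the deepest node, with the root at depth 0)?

8

21: root
84: right child of 21 (depth 1)
30: left child of 84 (depth 2)
36: right child of 30 (depth 3)
44: right child of 36 (depth 4)
43: left child of 44 (depth 5)
25: left child of 30 (depth 3)
69: right child of 44 (depth 5)
54: left child of 69 (depth 6)
46: left child of 54 (depth 7)
74: right child of 69 (depth 6)
89: right child of 84 (depth 2)
86: left child of 89 (depth 3)
87: right child of 86 (depth 4)
45: left child of 46 (depth 8)
94: right child of 89 (depth 3)

The deepest node is 45 at depth 8.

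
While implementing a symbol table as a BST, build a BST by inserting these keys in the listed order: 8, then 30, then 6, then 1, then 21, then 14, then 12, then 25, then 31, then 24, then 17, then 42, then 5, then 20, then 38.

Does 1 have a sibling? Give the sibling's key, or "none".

none

Insert 8: tree is empty, so 8 becomes the root.
Insert 30: 30 > 8 → go right. Place as right child of 8.
Insert 6: 6 < 8 → go left. Place as left child of 8.
Insert 1: 1 < 8 → go left; 1 < 6 → go left. Place as left child of 6.
Insert 21: 21 > 8 → go right; 21 < 30 → go left. Place as left child of 30.
Insert 14: 14 > 8 → go right; 14 < 30 → go left; 14 < 21 → go left. Place as left child of 21.
Insert 12: 12 > 8 → go right; 12 < 30 → go left; 12 < 21 → go left; 12 < 14 → go left. Place as left child of 14.
Insert 25: 25 > 8 → go right; 25 < 30 → go left; 25 > 21 → go right. Place as right child of 21.
Insert 31: 31 > 8 → go right; 31 > 30 → go right. Place as right child of 30.
Insert 24: 24 > 8 → go right; 24 < 30 → go left; 24 > 21 → go right; 24 < 25 → go left. Place as left child of 25.
Insert 17: 17 > 8 → go right; 17 < 30 → go left; 17 < 21 → go left; 17 > 14 → go right. Place as right child of 14.
Insert 42: 42 > 8 → go right; 42 > 30 → go right; 42 > 31 → go right. Place as right child of 31.
Insert 5: 5 < 8 → go left; 5 < 6 → go left; 5 > 1 → go right. Place as right child of 1.
Insert 20: 20 > 8 → go right; 20 < 30 → go left; 20 < 21 → go left; 20 > 14 → go right; 20 > 17 → go right. Place as right child of 17.
Insert 38: 38 > 8 → go right; 38 > 30 → go right; 38 > 31 → go right; 38 < 42 → go left. Place as left child of 42.

1's parent is 6, which has only one child.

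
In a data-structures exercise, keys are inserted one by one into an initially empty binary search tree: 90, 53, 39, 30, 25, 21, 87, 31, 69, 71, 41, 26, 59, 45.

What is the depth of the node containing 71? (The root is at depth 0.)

4

90: root
53: left child of 90 (depth 1)
39: left child of 53 (depth 2)
30: left child of 39 (depth 3)
25: left child of 30 (depth 4)
21: left child of 25 (depth 5)
87: right child of 53 (depth 2)
31: right child of 30 (depth 4)
69: left child of 87 (depth 3)
71: right child of 69 (depth 4)
41: right child of 39 (depth 3)
26: right child of 25 (depth 5)
59: left child of 69 (depth 4)
45: right child of 41 (depth 4)

Path to 71: 90 → 53 → 87 → 69 → 71, which is 4 edges.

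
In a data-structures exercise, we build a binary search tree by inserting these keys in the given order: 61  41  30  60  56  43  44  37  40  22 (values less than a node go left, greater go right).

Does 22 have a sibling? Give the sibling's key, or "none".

37

Resulting structure (node: left, right):
  61: L=41, R=–
  41: L=30, R=60
  30: L=22, R=37
  60: L=56, R=–
  56: L=43, R=–
  43: L=–, R=44
  44: L=–, R=–
  37: L=–, R=40
  40: L=–, R=–
  22: L=–, R=–

22's parent is 30; the other child of 30 is 37.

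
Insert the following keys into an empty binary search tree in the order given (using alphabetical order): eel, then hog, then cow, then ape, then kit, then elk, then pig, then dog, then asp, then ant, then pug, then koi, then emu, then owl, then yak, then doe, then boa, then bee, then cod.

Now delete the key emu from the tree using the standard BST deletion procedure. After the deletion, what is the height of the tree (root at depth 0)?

eel: root
hog: right child of eel (depth 1)
cow: left child of eel (depth 1)
ape: left child of cow (depth 2)
kit: right child of hog (depth 2)
elk: left child of hog (depth 2)
pig: right child of kit (depth 3)
dog: right child of cow (depth 2)
asp: right child of ape (depth 3)
ant: left child of ape (depth 3)
pug: right child of pig (depth 4)
koi: left child of pig (depth 4)
emu: right child of elk (depth 3)
owl: right child of koi (depth 5)
yak: right child of pug (depth 5)
doe: left child of dog (depth 3)
boa: right child of asp (depth 4)
bee: left child of boa (depth 5)
cod: right child of boa (depth 5)

Delete emu (at most one child — splice it out).
After deletion, deepest node is owl at depth 5.

5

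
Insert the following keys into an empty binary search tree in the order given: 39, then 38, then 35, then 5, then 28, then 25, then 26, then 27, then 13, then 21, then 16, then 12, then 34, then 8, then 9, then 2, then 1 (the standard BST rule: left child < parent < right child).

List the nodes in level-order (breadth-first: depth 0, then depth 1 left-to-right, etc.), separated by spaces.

Insert 39: tree is empty, so 39 becomes the root.
Insert 38: 38 < 39 → go left. Place as left child of 39.
Insert 35: 35 < 39 → go left; 35 < 38 → go left. Place as left child of 38.
Insert 5: 5 < 39 → go left; 5 < 38 → go left; 5 < 35 → go left. Place as left child of 35.
Insert 28: 28 < 39 → go left; 28 < 38 → go left; 28 < 35 → go left; 28 > 5 → go right. Place as right child of 5.
Insert 25: 25 < 39 → go left; 25 < 38 → go left; 25 < 35 → go left; 25 > 5 → go right; 25 < 28 → go left. Place as left child of 28.
Insert 26: 26 < 39 → go left; 26 < 38 → go left; 26 < 35 → go left; 26 > 5 → go right; 26 < 28 → go left; 26 > 25 → go right. Place as right child of 25.
Insert 27: 27 < 39 → go left; 27 < 38 → go left; 27 < 35 → go left; 27 > 5 → go right; 27 < 28 → go left; 27 > 25 → go right; 27 > 26 → go right. Place as right child of 26.
Insert 13: 13 < 39 → go left; 13 < 38 → go left; 13 < 35 → go left; 13 > 5 → go right; 13 < 28 → go left; 13 < 25 → go left. Place as left child of 25.
Insert 21: 21 < 39 → go left; 21 < 38 → go left; 21 < 35 → go left; 21 > 5 → go right; 21 < 28 → go left; 21 < 25 → go left; 21 > 13 → go right. Place as right child of 13.
Insert 16: 16 < 39 → go left; 16 < 38 → go left; 16 < 35 → go left; 16 > 5 → go right; 16 < 28 → go left; 16 < 25 → go left; 16 > 13 → go right; 16 < 21 → go left. Place as left child of 21.
Insert 12: 12 < 39 → go left; 12 < 38 → go left; 12 < 35 → go left; 12 > 5 → go right; 12 < 28 → go left; 12 < 25 → go left; 12 < 13 → go left. Place as left child of 13.
Insert 34: 34 < 39 → go left; 34 < 38 → go left; 34 < 35 → go left; 34 > 5 → go right; 34 > 28 → go right. Place as right child of 28.
Insert 8: 8 < 39 → go left; 8 < 38 → go left; 8 < 35 → go left; 8 > 5 → go right; 8 < 28 → go left; 8 < 25 → go left; 8 < 13 → go left; 8 < 12 → go left. Place as left child of 12.
Insert 9: 9 < 39 → go left; 9 < 38 → go left; 9 < 35 → go left; 9 > 5 → go right; 9 < 28 → go left; 9 < 25 → go left; 9 < 13 → go left; 9 < 12 → go left; 9 > 8 → go right. Place as right child of 8.
Insert 2: 2 < 39 → go left; 2 < 38 → go left; 2 < 35 → go left; 2 < 5 → go left. Place as left child of 5.
Insert 1: 1 < 39 → go left; 1 < 38 → go left; 1 < 35 → go left; 1 < 5 → go left; 1 < 2 → go left. Place as left child of 2.

39 38 35 5 2 28 1 25 34 13 26 12 21 27 8 16 9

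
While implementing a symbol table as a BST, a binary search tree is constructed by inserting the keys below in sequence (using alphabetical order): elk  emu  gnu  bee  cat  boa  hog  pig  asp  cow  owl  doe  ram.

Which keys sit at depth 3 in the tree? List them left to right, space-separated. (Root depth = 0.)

boa cow hog

elk: root
emu: right child of elk (depth 1)
gnu: right child of emu (depth 2)
bee: left child of elk (depth 1)
cat: right child of bee (depth 2)
boa: left child of cat (depth 3)
hog: right child of gnu (depth 3)
pig: right child of hog (depth 4)
asp: left child of bee (depth 2)
cow: right child of cat (depth 3)
owl: left child of pig (depth 5)
doe: right child of cow (depth 4)
ram: right child of pig (depth 5)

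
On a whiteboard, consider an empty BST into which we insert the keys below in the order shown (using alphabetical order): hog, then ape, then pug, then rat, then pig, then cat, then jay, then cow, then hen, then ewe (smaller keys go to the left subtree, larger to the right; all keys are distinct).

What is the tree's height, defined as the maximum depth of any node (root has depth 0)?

5

Insert hog: tree is empty, so hog becomes the root.
Insert ape: ape < hog → go left. Place as left child of hog.
Insert pug: pug > hog → go right. Place as right child of hog.
Insert rat: rat > hog → go right; rat > pug → go right. Place as right child of pug.
Insert pig: pig > hog → go right; pig < pug → go left. Place as left child of pug.
Insert cat: cat < hog → go left; cat > ape → go right. Place as right child of ape.
Insert jay: jay > hog → go right; jay < pug → go left; jay < pig → go left. Place as left child of pig.
Insert cow: cow < hog → go left; cow > ape → go right; cow > cat → go right. Place as right child of cat.
Insert hen: hen < hog → go left; hen > ape → go right; hen > cat → go right; hen > cow → go right. Place as right child of cow.
Insert ewe: ewe < hog → go left; ewe > ape → go right; ewe > cat → go right; ewe > cow → go right; ewe < hen → go left. Place as left child of hen.

The deepest node is ewe at depth 5.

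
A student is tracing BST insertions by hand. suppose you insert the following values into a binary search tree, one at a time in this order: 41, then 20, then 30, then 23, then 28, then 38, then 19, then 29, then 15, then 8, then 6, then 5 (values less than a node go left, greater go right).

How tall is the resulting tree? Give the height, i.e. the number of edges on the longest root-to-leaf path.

41: root
20: left child of 41 (depth 1)
30: right child of 20 (depth 2)
23: left child of 30 (depth 3)
28: right child of 23 (depth 4)
38: right child of 30 (depth 3)
19: left child of 20 (depth 2)
29: right child of 28 (depth 5)
15: left child of 19 (depth 3)
8: left child of 15 (depth 4)
6: left child of 8 (depth 5)
5: left child of 6 (depth 6)

The deepest node is 5 at depth 6.

6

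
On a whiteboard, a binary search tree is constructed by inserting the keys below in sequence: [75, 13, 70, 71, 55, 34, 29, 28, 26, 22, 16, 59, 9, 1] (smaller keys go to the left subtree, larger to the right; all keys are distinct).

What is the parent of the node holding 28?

29

Insert 75: tree is empty, so 75 becomes the root.
Insert 13: 13 < 75 → go left. Place as left child of 75.
Insert 70: 70 < 75 → go left; 70 > 13 → go right. Place as right child of 13.
Insert 71: 71 < 75 → go left; 71 > 13 → go right; 71 > 70 → go right. Place as right child of 70.
Insert 55: 55 < 75 → go left; 55 > 13 → go right; 55 < 70 → go left. Place as left child of 70.
Insert 34: 34 < 75 → go left; 34 > 13 → go right; 34 < 70 → go left; 34 < 55 → go left. Place as left child of 55.
Insert 29: 29 < 75 → go left; 29 > 13 → go right; 29 < 70 → go left; 29 < 55 → go left; 29 < 34 → go left. Place as left child of 34.
Insert 28: 28 < 75 → go left; 28 > 13 → go right; 28 < 70 → go left; 28 < 55 → go left; 28 < 34 → go left; 28 < 29 → go left. Place as left child of 29.
Insert 26: 26 < 75 → go left; 26 > 13 → go right; 26 < 70 → go left; 26 < 55 → go left; 26 < 34 → go left; 26 < 29 → go left; 26 < 28 → go left. Place as left child of 28.
Insert 22: 22 < 75 → go left; 22 > 13 → go right; 22 < 70 → go left; 22 < 55 → go left; 22 < 34 → go left; 22 < 29 → go left; 22 < 28 → go left; 22 < 26 → go left. Place as left child of 26.
Insert 16: 16 < 75 → go left; 16 > 13 → go right; 16 < 70 → go left; 16 < 55 → go left; 16 < 34 → go left; 16 < 29 → go left; 16 < 28 → go left; 16 < 26 → go left; 16 < 22 → go left. Place as left child of 22.
Insert 59: 59 < 75 → go left; 59 > 13 → go right; 59 < 70 → go left; 59 > 55 → go right. Place as right child of 55.
Insert 9: 9 < 75 → go left; 9 < 13 → go left. Place as left child of 13.
Insert 1: 1 < 75 → go left; 1 < 13 → go left; 1 < 9 → go left. Place as left child of 9.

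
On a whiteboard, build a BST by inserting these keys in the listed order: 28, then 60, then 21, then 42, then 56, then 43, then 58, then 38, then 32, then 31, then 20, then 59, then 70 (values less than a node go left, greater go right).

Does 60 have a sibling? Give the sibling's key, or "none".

21

Insert 28: tree is empty, so 28 becomes the root.
Insert 60: 60 > 28 → go right. Place as right child of 28.
Insert 21: 21 < 28 → go left. Place as left child of 28.
Insert 42: 42 > 28 → go right; 42 < 60 → go left. Place as left child of 60.
Insert 56: 56 > 28 → go right; 56 < 60 → go left; 56 > 42 → go right. Place as right child of 42.
Insert 43: 43 > 28 → go right; 43 < 60 → go left; 43 > 42 → go right; 43 < 56 → go left. Place as left child of 56.
Insert 58: 58 > 28 → go right; 58 < 60 → go left; 58 > 42 → go right; 58 > 56 → go right. Place as right child of 56.
Insert 38: 38 > 28 → go right; 38 < 60 → go left; 38 < 42 → go left. Place as left child of 42.
Insert 32: 32 > 28 → go right; 32 < 60 → go left; 32 < 42 → go left; 32 < 38 → go left. Place as left child of 38.
Insert 31: 31 > 28 → go right; 31 < 60 → go left; 31 < 42 → go left; 31 < 38 → go left; 31 < 32 → go left. Place as left child of 32.
Insert 20: 20 < 28 → go left; 20 < 21 → go left. Place as left child of 21.
Insert 59: 59 > 28 → go right; 59 < 60 → go left; 59 > 42 → go right; 59 > 56 → go right; 59 > 58 → go right. Place as right child of 58.
Insert 70: 70 > 28 → go right; 70 > 60 → go right. Place as right child of 60.

60's parent is 28; the other child of 28 is 21.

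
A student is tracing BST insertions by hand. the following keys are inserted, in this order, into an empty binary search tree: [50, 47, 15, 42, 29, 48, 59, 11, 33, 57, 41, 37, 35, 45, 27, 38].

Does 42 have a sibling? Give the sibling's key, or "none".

11

50: root
47: left child of 50 (depth 1)
15: left child of 47 (depth 2)
42: right child of 15 (depth 3)
29: left child of 42 (depth 4)
48: right child of 47 (depth 2)
59: right child of 50 (depth 1)
11: left child of 15 (depth 3)
33: right child of 29 (depth 5)
57: left child of 59 (depth 2)
41: right child of 33 (depth 6)
37: left child of 41 (depth 7)
35: left child of 37 (depth 8)
45: right child of 42 (depth 4)
27: left child of 29 (depth 5)
38: right child of 37 (depth 8)

42's parent is 15; the other child of 15 is 11.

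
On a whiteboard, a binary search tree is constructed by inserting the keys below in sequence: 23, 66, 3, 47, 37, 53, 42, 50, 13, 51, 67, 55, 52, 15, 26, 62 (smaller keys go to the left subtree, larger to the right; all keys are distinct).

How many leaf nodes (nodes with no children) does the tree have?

23: root
66: right child of 23 (depth 1)
3: left child of 23 (depth 1)
47: left child of 66 (depth 2)
37: left child of 47 (depth 3)
53: right child of 47 (depth 3)
42: right child of 37 (depth 4)
50: left child of 53 (depth 4)
13: right child of 3 (depth 2)
51: right child of 50 (depth 5)
67: right child of 66 (depth 2)
55: right child of 53 (depth 4)
52: right child of 51 (depth 6)
15: right child of 13 (depth 3)
26: left child of 37 (depth 4)
62: right child of 55 (depth 5)

Leaves: 15, 26, 42, 52, 62, 67 — 6 in total.

6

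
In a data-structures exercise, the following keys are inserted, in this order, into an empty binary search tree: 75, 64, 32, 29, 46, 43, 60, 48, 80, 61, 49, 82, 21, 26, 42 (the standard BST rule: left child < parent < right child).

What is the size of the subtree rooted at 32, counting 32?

11

Insert 75: tree is empty, so 75 becomes the root.
Insert 64: 64 < 75 → go left. Place as left child of 75.
Insert 32: 32 < 75 → go left; 32 < 64 → go left. Place as left child of 64.
Insert 29: 29 < 75 → go left; 29 < 64 → go left; 29 < 32 → go left. Place as left child of 32.
Insert 46: 46 < 75 → go left; 46 < 64 → go left; 46 > 32 → go right. Place as right child of 32.
Insert 43: 43 < 75 → go left; 43 < 64 → go left; 43 > 32 → go right; 43 < 46 → go left. Place as left child of 46.
Insert 60: 60 < 75 → go left; 60 < 64 → go left; 60 > 32 → go right; 60 > 46 → go right. Place as right child of 46.
Insert 48: 48 < 75 → go left; 48 < 64 → go left; 48 > 32 → go right; 48 > 46 → go right; 48 < 60 → go left. Place as left child of 60.
Insert 80: 80 > 75 → go right. Place as right child of 75.
Insert 61: 61 < 75 → go left; 61 < 64 → go left; 61 > 32 → go right; 61 > 46 → go right; 61 > 60 → go right. Place as right child of 60.
Insert 49: 49 < 75 → go left; 49 < 64 → go left; 49 > 32 → go right; 49 > 46 → go right; 49 < 60 → go left; 49 > 48 → go right. Place as right child of 48.
Insert 82: 82 > 75 → go right; 82 > 80 → go right. Place as right child of 80.
Insert 21: 21 < 75 → go left; 21 < 64 → go left; 21 < 32 → go left; 21 < 29 → go left. Place as left child of 29.
Insert 26: 26 < 75 → go left; 26 < 64 → go left; 26 < 32 → go left; 26 < 29 → go left; 26 > 21 → go right. Place as right child of 21.
Insert 42: 42 < 75 → go left; 42 < 64 → go left; 42 > 32 → go right; 42 < 46 → go left; 42 < 43 → go left. Place as left child of 43.

Subtree rooted at 32 contains: 32, 29, 21, 26, 46, 43, 42, 60, 48, 49, 61 — 11 nodes.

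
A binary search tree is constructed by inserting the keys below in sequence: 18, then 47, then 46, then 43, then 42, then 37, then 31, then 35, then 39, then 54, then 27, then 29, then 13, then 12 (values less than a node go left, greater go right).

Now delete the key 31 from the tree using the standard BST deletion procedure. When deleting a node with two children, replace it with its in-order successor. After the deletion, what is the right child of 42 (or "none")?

Insert 18: tree is empty, so 18 becomes the root.
Insert 47: 47 > 18 → go right. Place as right child of 18.
Insert 46: 46 > 18 → go right; 46 < 47 → go left. Place as left child of 47.
Insert 43: 43 > 18 → go right; 43 < 47 → go left; 43 < 46 → go left. Place as left child of 46.
Insert 42: 42 > 18 → go right; 42 < 47 → go left; 42 < 46 → go left; 42 < 43 → go left. Place as left child of 43.
Insert 37: 37 > 18 → go right; 37 < 47 → go left; 37 < 46 → go left; 37 < 43 → go left; 37 < 42 → go left. Place as left child of 42.
Insert 31: 31 > 18 → go right; 31 < 47 → go left; 31 < 46 → go left; 31 < 43 → go left; 31 < 42 → go left; 31 < 37 → go left. Place as left child of 37.
Insert 35: 35 > 18 → go right; 35 < 47 → go left; 35 < 46 → go left; 35 < 43 → go left; 35 < 42 → go left; 35 < 37 → go left; 35 > 31 → go right. Place as right child of 31.
Insert 39: 39 > 18 → go right; 39 < 47 → go left; 39 < 46 → go left; 39 < 43 → go left; 39 < 42 → go left; 39 > 37 → go right. Place as right child of 37.
Insert 54: 54 > 18 → go right; 54 > 47 → go right. Place as right child of 47.
Insert 27: 27 > 18 → go right; 27 < 47 → go left; 27 < 46 → go left; 27 < 43 → go left; 27 < 42 → go left; 27 < 37 → go left; 27 < 31 → go left. Place as left child of 31.
Insert 29: 29 > 18 → go right; 29 < 47 → go left; 29 < 46 → go left; 29 < 43 → go left; 29 < 42 → go left; 29 < 37 → go left; 29 < 31 → go left; 29 > 27 → go right. Place as right child of 27.
Insert 13: 13 < 18 → go left. Place as left child of 18.
Insert 12: 12 < 18 → go left; 12 < 13 → go left. Place as left child of 13.

Delete 31 (two children — replace with in-order successor).
After deletion, 42's right child: none.

none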